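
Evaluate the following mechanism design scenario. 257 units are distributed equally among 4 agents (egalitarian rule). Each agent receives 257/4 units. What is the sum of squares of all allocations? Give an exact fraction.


Step 1: Each agent's share = 257/4
Step 2: Square of each share = (257/4)^2 = 66049/16
Step 3: Sum of squares = 4 * 66049/16 = 66049/4

66049/4


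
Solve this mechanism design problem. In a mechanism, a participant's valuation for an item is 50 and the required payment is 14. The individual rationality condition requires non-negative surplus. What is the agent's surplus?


Step 1: Surplus = value - payment = 50 - 14 = 36
Step 2: IR is satisfied (surplus >= 0)

36


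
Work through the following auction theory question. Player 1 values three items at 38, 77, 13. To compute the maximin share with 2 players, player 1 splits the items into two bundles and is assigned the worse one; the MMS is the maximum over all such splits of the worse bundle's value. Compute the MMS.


Step 1: Item values = 38, 77, 13
Step 2: Enumerate all 2-bundle partitions and take the smaller bundle:
  Partition 1: {38} vs {77,13} -> bundles 38, 90; min = 38
  Partition 2: {77} vs {38,13} -> bundles 77, 51; min = 51
  Partition 3: {13} vs {38,77} -> bundles 13, 115; min = 13
Step 3: MMS = max(38, 51, 13) = 51

51


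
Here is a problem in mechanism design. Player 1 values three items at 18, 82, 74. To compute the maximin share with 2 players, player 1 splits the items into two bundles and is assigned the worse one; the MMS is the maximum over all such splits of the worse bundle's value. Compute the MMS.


Step 1: Item values = 18, 82, 74
Step 2: Enumerate all 2-bundle partitions and take the smaller bundle:
  Partition 1: {18} vs {82,74} -> bundles 18, 156; min = 18
  Partition 2: {82} vs {18,74} -> bundles 82, 92; min = 82
  Partition 3: {74} vs {18,82} -> bundles 74, 100; min = 74
Step 3: MMS = max(18, 82, 74) = 82

82


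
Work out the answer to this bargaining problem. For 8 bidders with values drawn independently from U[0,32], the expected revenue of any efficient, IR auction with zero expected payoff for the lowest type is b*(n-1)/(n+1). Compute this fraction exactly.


Step 1: By Revenue Equivalence, expected revenue = b*(n-1)/(n+1)
Step 2: Substituting n = 8, b = 32
Step 3: Revenue = 32*(8-1)/(8+1) = 32*7/9
Step 4: Revenue = 224/9

224/9


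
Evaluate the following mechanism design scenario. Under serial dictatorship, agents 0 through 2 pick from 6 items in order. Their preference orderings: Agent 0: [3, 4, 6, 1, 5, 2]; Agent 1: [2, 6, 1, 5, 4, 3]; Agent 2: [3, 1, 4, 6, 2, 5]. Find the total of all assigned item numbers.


Step 1: Agent 0 picks item 3
Step 2: Agent 1 picks item 2
Step 3: Agent 2 picks item 1
Step 4: Sum = 3 + 2 + 1 = 6

6


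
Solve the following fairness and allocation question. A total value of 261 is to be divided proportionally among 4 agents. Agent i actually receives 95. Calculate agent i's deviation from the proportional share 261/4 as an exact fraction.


Step 1: Proportional share = 261/4
Step 2: Agent's actual allocation = 95
Step 3: Excess = 95 - 261/4 = 119/4

119/4


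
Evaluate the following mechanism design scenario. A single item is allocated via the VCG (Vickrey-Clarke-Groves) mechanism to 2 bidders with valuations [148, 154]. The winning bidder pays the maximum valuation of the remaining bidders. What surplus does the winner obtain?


Step 1: The winner is the agent with the highest value: agent 1 with value 154
Step 2: Values of other agents: [148]
Step 3: VCG payment = max of others' values = 148
Step 4: Surplus = 154 - 148 = 6

6


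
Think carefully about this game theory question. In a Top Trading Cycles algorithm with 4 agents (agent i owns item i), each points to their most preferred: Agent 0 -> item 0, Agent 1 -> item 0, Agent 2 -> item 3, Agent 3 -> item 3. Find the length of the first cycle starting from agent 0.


Step 1: Trace the pointer graph from agent 0: 0 -> 0
Step 2: A cycle is detected when we revisit agent 0
Step 3: The cycle is: 0 -> 0
Step 4: Cycle length = 1

1


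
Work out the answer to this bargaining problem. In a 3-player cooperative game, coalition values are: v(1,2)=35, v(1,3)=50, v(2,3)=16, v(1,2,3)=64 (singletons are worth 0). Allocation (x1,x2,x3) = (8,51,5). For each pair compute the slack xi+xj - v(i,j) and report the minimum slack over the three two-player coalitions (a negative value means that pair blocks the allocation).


Step 1: Slack for coalition (1,2): x1+x2 - v12 = 59 - 35 = 24
Step 2: Slack for coalition (1,3): x1+x3 - v13 = 13 - 50 = -37
Step 3: Slack for coalition (2,3): x2+x3 - v23 = 56 - 16 = 40
Step 4: Minimum slack = min(24, -37, 40) = -37, attained by (1,3); coalition (1,3) can block (slack < 0), so the allocation is not in the core

-37


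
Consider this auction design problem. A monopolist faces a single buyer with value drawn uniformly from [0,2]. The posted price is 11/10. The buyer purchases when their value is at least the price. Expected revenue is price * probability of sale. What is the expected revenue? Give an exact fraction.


Step 1: Posted price r = 11/10, value support [0,2]
Step 2: P(v >= r) = (2 - 11/10)/2 = 9/20
Step 3: Expected revenue = r * P(v >= r) = 11/10 * 9/20
Step 4: Revenue = 99/200

99/200


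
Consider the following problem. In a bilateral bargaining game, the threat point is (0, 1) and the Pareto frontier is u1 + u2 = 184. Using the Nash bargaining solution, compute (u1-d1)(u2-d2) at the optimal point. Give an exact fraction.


Step 1: The Nash solution splits surplus symmetrically above the disagreement point
Step 2: u1 = (total + d1 - d2)/2 = (184 + 0 - 1)/2 = 183/2
Step 3: u2 = (total - d1 + d2)/2 = (184 - 0 + 1)/2 = 185/2
Step 4: Nash product = (183/2 - 0) * (185/2 - 1)
Step 5: = 183/2 * 183/2 = 33489/4

33489/4


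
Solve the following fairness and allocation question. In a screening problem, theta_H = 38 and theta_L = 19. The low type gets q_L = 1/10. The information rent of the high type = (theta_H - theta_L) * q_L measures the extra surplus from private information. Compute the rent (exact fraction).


Step 1: theta_H - theta_L = 38 - 19 = 19
Step 2: Information rent = (theta_H - theta_L) * q_L
Step 3: = 19 * 1/10
Step 4: = 19/10

19/10


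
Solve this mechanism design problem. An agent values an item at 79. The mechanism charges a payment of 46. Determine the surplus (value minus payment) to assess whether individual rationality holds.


Step 1: Surplus = value - payment = 79 - 46 = 33
Step 2: IR is satisfied (surplus >= 0)

33


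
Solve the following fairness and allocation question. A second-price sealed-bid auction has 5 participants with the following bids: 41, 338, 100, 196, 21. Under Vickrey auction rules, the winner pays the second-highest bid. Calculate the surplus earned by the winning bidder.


Step 1: Sort bids in descending order: 338, 196, 100, 41, 21
Step 2: The winning bid is the highest: 338
Step 3: The payment equals the second-highest bid: 196
Step 4: Surplus = winner's bid - payment = 338 - 196 = 142

142


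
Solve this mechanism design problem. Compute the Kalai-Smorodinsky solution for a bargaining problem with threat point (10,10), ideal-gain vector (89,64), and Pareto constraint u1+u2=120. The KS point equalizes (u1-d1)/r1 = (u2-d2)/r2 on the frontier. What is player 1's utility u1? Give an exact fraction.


Step 1: At the KS point, (u1-d1)/r1 = (u2-d2)/r2 = t and u1+u2 = 120
Step 2: u1 = d1 + r1*t and u2 = d2 + r2*t, so (d1 + r1*t) + (d2 + r2*t) = 120
Step 3: t = (120 - 10 - 10)/(89 + 64) = 100/153
Step 4: u1 = d1 + r1*t = 10 + 89 * 100/153 = 10430/153
Step 5: (Check: u2 = d2 + r2*t = 7930/153; u1+u2 = 10430/153 + 7930/153 = 120, on the frontier.)

10430/153


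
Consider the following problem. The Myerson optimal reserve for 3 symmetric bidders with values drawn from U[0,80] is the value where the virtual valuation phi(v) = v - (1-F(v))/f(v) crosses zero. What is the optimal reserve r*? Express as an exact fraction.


Step 1: For U[0,80], F(v) = v/80 and f(v) = 1/80
Step 2: phi(v) = v - (1 - v/80)/(1/80) = v - (80 - v) = 2v - 80
Step 3: Set phi(r*) = 0: 2r* - 80 = 0
Step 4: r* = 80/2 = 40 (the number of bidders n = 3 does not enter)

40


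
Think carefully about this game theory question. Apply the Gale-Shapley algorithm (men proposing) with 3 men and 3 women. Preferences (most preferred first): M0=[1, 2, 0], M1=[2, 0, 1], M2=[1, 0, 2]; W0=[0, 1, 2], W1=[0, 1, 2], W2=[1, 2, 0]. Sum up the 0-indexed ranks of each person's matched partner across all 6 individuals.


Step 1: Run Gale-Shapley (men propose, women hold best offer):
  M0 proposes to W1; she accepts
  M1 proposes to W2; she accepts
  M2 proposes to W1; rejected
  M2 proposes to W0; she accepts
Step 2: Final matching: W0-M2, W1-M0, W2-M1
Step 3: 0-indexed ranks (man's rank of his match, then woman's): 1 + 2 + 0 + 0 + 0 + 0
Step 4: Total rank sum = 3

3


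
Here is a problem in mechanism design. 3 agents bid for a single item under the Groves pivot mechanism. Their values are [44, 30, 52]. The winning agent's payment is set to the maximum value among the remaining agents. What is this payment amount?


Step 1: The efficient winner is agent 2 with value 52
Step 2: Other agents' values: [44, 30]
Step 3: Pivot payment = max(others) = 44
Step 4: The winner pays 44

44


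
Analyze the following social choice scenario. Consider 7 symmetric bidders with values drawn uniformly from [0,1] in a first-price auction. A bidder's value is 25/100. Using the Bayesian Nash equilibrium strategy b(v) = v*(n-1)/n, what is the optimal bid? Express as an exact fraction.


Step 1: The symmetric BNE bidding function is b(v) = v * (n-1) / n
Step 2: Substitute v = 1/4 and n = 7
Step 3: b = 1/4 * 6/7
Step 4: b = 3/14

3/14


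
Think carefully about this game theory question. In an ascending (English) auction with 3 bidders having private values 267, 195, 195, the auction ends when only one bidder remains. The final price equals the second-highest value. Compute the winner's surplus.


Step 1: Identify the highest value: 267
Step 2: Identify the second-highest value: 195
Step 3: The final price = second-highest value = 195
Step 4: Surplus = 267 - 195 = 72

72


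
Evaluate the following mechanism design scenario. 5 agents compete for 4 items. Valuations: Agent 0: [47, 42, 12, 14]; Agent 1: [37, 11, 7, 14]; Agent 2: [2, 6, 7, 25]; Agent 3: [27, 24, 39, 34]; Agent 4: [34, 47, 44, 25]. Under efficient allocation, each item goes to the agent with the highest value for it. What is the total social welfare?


Step 1: For each item, find the maximum value among all agents.
Step 2: Item 0 -> Agent 0 (value 47)
Step 3: Item 1 -> Agent 4 (value 47)
Step 4: Item 2 -> Agent 4 (value 44)
Step 5: Item 3 -> Agent 3 (value 34)
Step 6: Total welfare = 47 + 47 + 44 + 34 = 172

172


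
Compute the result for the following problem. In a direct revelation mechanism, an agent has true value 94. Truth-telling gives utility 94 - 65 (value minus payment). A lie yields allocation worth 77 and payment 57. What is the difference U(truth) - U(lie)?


Step 1: U(truth) = value - payment = 94 - 65 = 29
Step 2: U(lie) = allocation - payment = 77 - 57 = 20
Step 3: IC gap = 29 - 20 = 9

9


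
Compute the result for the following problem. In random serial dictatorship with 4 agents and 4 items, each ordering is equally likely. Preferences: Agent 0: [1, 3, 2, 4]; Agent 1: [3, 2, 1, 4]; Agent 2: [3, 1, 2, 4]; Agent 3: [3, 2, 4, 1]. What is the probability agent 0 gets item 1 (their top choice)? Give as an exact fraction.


Step 1: Agent 0 wants item 1
Step 2: There are 24 possible orderings of agents
Step 3: In 17 orderings, agent 0 gets item 1
Step 4: Probability = 17/24

17/24


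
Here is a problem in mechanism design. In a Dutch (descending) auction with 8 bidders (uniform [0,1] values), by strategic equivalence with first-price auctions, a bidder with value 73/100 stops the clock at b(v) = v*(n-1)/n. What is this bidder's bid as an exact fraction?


Step 1: Dutch auctions are strategically equivalent to first-price auctions
Step 2: The equilibrium bid is b(v) = v*(n-1)/n
Step 3: b = 73/100 * 7/8
Step 4: b = 511/800

511/800


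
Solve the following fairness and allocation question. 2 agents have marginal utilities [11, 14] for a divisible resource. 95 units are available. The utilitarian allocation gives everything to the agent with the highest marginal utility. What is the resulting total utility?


Step 1: The marginal utilities are [11, 14]
Step 2: The highest marginal utility is 14
Step 3: All 95 units go to that agent
Step 4: Total utility = 14 * 95 = 1330

1330


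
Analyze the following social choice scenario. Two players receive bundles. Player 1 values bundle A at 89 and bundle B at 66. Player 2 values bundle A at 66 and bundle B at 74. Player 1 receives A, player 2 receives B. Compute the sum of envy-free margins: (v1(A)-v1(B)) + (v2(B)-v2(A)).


Step 1: Player 1's margin = v1(A) - v1(B) = 89 - 66 = 23
Step 2: Player 2's margin = v2(B) - v2(A) = 74 - 66 = 8
Step 3: Total margin = 23 + 8 = 31

31


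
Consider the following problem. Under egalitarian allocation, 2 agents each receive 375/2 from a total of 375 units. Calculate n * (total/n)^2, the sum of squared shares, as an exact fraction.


Step 1: Each agent's share = 375/2
Step 2: Square of each share = (375/2)^2 = 140625/4
Step 3: Sum of squares = 2 * 140625/4 = 140625/2

140625/2


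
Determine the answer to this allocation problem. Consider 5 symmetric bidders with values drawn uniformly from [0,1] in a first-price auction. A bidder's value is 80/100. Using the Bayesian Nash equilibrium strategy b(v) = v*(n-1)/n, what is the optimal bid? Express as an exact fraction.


Step 1: The symmetric BNE bidding function is b(v) = v * (n-1) / n
Step 2: Substitute v = 4/5 and n = 5
Step 3: b = 4/5 * 4/5
Step 4: b = 16/25

16/25


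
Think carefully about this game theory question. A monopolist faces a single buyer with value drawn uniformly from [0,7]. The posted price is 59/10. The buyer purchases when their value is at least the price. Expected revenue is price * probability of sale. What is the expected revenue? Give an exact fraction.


Step 1: Posted price r = 59/10, value support [0,7]
Step 2: P(v >= r) = (7 - 59/10)/7 = 11/70
Step 3: Expected revenue = r * P(v >= r) = 59/10 * 11/70
Step 4: Revenue = 649/700

649/700


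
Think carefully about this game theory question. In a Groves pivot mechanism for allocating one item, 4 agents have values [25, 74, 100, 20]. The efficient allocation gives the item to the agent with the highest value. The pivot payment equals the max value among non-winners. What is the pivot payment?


Step 1: The efficient winner is agent 2 with value 100
Step 2: Other agents' values: [25, 74, 20]
Step 3: Pivot payment = max(others) = 74
Step 4: The winner pays 74

74


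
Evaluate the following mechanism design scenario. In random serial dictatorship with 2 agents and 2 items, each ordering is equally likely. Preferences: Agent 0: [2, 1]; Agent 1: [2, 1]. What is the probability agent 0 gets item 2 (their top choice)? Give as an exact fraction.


Step 1: Agent 0 wants item 2
Step 2: There are 2 possible orderings of agents
Step 3: In 1 orderings, agent 0 gets item 2
Step 4: Probability = 1/2

1/2


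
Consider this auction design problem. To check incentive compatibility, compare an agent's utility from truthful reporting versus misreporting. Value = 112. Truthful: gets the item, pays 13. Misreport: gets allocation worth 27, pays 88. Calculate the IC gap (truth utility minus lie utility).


Step 1: U(truth) = value - payment = 112 - 13 = 99
Step 2: U(lie) = allocation - payment = 27 - 88 = -61
Step 3: IC gap = 99 - (-61) = 160

160


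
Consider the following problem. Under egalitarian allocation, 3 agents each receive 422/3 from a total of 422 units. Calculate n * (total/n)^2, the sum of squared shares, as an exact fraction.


Step 1: Each agent's share = 422/3
Step 2: Square of each share = (422/3)^2 = 178084/9
Step 3: Sum of squares = 3 * 178084/9 = 178084/3

178084/3


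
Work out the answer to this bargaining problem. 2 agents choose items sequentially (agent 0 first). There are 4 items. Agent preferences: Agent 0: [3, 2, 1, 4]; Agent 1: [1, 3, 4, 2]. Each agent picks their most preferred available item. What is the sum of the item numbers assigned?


Step 1: Agent 0 picks item 3
Step 2: Agent 1 picks item 1
Step 3: Sum = 3 + 1 = 4

4


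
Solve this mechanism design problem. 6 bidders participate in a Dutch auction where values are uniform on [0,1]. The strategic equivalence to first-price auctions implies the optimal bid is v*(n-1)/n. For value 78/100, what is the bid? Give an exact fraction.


Step 1: Dutch auctions are strategically equivalent to first-price auctions
Step 2: The equilibrium bid is b(v) = v*(n-1)/n
Step 3: b = 39/50 * 5/6
Step 4: b = 13/20

13/20


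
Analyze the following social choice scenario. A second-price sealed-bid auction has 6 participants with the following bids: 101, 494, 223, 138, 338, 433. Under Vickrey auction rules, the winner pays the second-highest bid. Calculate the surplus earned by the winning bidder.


Step 1: Sort bids in descending order: 494, 433, 338, 223, 138, 101
Step 2: The winning bid is the highest: 494
Step 3: The payment equals the second-highest bid: 433
Step 4: Surplus = winner's bid - payment = 494 - 433 = 61

61


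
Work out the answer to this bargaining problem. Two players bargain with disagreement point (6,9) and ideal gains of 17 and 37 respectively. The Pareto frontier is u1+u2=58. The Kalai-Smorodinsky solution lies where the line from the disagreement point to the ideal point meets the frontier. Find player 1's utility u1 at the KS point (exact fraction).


Step 1: At the KS point, (u1-d1)/r1 = (u2-d2)/r2 = t and u1+u2 = 58
Step 2: u1 = d1 + r1*t and u2 = d2 + r2*t, so (d1 + r1*t) + (d2 + r2*t) = 58
Step 3: t = (58 - 6 - 9)/(17 + 37) = 43/54
Step 4: u1 = d1 + r1*t = 6 + 17 * 43/54 = 1055/54
Step 5: (Check: u2 = d2 + r2*t = 2077/54; u1+u2 = 1055/54 + 2077/54 = 58, on the frontier.)

1055/54


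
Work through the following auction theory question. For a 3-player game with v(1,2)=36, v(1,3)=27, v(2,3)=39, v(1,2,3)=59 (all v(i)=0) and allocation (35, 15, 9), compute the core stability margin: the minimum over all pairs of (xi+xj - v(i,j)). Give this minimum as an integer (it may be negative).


Step 1: Slack for coalition (1,2): x1+x2 - v12 = 50 - 36 = 14
Step 2: Slack for coalition (1,3): x1+x3 - v13 = 44 - 27 = 17
Step 3: Slack for coalition (2,3): x2+x3 - v23 = 24 - 39 = -15
Step 4: Minimum slack = min(14, 17, -15) = -15, attained by (2,3); coalition (2,3) can block (slack < 0), so the allocation is not in the core

-15


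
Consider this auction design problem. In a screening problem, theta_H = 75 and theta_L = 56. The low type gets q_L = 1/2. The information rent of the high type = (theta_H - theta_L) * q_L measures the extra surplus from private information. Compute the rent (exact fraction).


Step 1: theta_H - theta_L = 75 - 56 = 19
Step 2: Information rent = (theta_H - theta_L) * q_L
Step 3: = 19 * 1/2
Step 4: = 19/2

19/2


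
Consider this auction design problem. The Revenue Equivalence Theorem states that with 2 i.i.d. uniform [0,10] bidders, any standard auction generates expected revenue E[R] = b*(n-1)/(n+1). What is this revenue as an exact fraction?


Step 1: By Revenue Equivalence, expected revenue = b*(n-1)/(n+1)
Step 2: Substituting n = 2, b = 10
Step 3: Revenue = 10*(2-1)/(2+1) = 10*1/3
Step 4: Revenue = 10/3

10/3


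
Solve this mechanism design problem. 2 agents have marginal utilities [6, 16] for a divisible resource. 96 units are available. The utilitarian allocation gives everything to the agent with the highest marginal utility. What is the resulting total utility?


Step 1: The marginal utilities are [6, 16]
Step 2: The highest marginal utility is 16
Step 3: All 96 units go to that agent
Step 4: Total utility = 16 * 96 = 1536

1536


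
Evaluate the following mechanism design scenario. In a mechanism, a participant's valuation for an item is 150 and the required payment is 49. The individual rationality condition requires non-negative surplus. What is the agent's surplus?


Step 1: Surplus = value - payment = 150 - 49 = 101
Step 2: IR is satisfied (surplus >= 0)

101


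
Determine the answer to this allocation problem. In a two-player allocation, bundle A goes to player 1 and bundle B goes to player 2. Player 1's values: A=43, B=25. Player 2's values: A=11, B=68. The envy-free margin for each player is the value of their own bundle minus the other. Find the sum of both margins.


Step 1: Player 1's margin = v1(A) - v1(B) = 43 - 25 = 18
Step 2: Player 2's margin = v2(B) - v2(A) = 68 - 11 = 57
Step 3: Total margin = 18 + 57 = 75

75


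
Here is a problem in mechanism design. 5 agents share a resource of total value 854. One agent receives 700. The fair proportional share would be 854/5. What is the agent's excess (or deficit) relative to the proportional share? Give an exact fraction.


Step 1: Proportional share = 854/5
Step 2: Agent's actual allocation = 700
Step 3: Excess = 700 - 854/5 = 2646/5

2646/5


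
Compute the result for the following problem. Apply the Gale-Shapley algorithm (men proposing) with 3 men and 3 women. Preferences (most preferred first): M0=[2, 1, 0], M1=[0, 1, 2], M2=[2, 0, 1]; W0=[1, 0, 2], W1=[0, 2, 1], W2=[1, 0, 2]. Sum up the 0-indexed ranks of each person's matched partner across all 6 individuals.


Step 1: Run Gale-Shapley (men propose, women hold best offer):
  M0 proposes to W2; she accepts
  M1 proposes to W0; she accepts
  M2 proposes to W2; rejected
  M2 proposes to W0; rejected
  M2 proposes to W1; she accepts
Step 2: Final matching: W0-M1, W1-M2, W2-M0
Step 3: 0-indexed ranks (man's rank of his match, then woman's): 0 + 0 + 2 + 1 + 0 + 1
Step 4: Total rank sum = 4

4


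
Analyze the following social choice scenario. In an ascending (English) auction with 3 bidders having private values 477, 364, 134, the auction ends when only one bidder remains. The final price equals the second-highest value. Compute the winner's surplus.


Step 1: Identify the highest value: 477
Step 2: Identify the second-highest value: 364
Step 3: The final price = second-highest value = 364
Step 4: Surplus = 477 - 364 = 113

113


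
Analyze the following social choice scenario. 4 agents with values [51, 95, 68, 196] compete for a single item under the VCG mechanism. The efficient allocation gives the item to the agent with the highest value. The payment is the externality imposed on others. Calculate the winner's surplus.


Step 1: The winner is the agent with the highest value: agent 3 with value 196
Step 2: Values of other agents: [51, 95, 68]
Step 3: VCG payment = max of others' values = 95
Step 4: Surplus = 196 - 95 = 101

101


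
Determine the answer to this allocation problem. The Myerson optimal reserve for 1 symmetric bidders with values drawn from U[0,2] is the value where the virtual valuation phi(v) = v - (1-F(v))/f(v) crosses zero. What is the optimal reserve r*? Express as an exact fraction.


Step 1: For U[0,2], F(v) = v/2 and f(v) = 1/2
Step 2: phi(v) = v - (1 - v/2)/(1/2) = v - (2 - v) = 2v - 2
Step 3: Set phi(r*) = 0: 2r* - 2 = 0
Step 4: r* = 2/2 = 1 (the number of bidders n = 1 does not enter)

1


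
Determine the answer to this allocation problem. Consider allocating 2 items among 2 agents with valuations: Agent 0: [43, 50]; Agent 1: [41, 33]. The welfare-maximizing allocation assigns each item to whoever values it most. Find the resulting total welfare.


Step 1: For each item, find the maximum value among all agents.
Step 2: Item 0 -> Agent 0 (value 43)
Step 3: Item 1 -> Agent 0 (value 50)
Step 4: Total welfare = 43 + 50 = 93

93


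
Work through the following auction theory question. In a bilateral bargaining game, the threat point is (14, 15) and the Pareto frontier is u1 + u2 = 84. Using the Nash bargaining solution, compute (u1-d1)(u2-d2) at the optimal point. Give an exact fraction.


Step 1: The Nash solution splits surplus symmetrically above the disagreement point
Step 2: u1 = (total + d1 - d2)/2 = (84 + 14 - 15)/2 = 83/2
Step 3: u2 = (total - d1 + d2)/2 = (84 - 14 + 15)/2 = 85/2
Step 4: Nash product = (83/2 - 14) * (85/2 - 15)
Step 5: = 55/2 * 55/2 = 3025/4

3025/4


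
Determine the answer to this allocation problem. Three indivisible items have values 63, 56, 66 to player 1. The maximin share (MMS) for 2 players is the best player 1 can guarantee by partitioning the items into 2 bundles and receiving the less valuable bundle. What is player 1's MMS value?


Step 1: Item values = 63, 56, 66
Step 2: Enumerate all 2-bundle partitions and take the smaller bundle:
  Partition 1: {63} vs {56,66} -> bundles 63, 122; min = 63
  Partition 2: {56} vs {63,66} -> bundles 56, 129; min = 56
  Partition 3: {66} vs {63,56} -> bundles 66, 119; min = 66
Step 3: MMS = max(63, 56, 66) = 66

66


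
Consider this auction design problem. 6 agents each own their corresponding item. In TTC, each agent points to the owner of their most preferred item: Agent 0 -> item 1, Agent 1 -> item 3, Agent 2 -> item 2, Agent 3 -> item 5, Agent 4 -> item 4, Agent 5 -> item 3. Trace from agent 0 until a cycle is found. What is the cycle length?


Step 1: Trace the pointer graph from agent 0: 0 -> 1 -> 3 -> 5 -> 3
Step 2: A cycle is detected when we revisit agent 3
Step 3: The cycle is: 3 -> 5 -> 3
Step 4: Cycle length = 2

2


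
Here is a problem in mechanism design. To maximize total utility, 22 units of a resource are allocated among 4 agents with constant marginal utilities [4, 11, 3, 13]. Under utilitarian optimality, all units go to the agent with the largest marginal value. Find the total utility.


Step 1: The marginal utilities are [4, 11, 3, 13]
Step 2: The highest marginal utility is 13
Step 3: All 22 units go to that agent
Step 4: Total utility = 13 * 22 = 286

286


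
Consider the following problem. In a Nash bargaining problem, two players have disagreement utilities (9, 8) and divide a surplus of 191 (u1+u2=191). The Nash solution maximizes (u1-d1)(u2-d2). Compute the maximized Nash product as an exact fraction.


Step 1: The Nash solution splits surplus symmetrically above the disagreement point
Step 2: u1 = (total + d1 - d2)/2 = (191 + 9 - 8)/2 = 96
Step 3: u2 = (total - d1 + d2)/2 = (191 - 9 + 8)/2 = 95
Step 4: Nash product = (96 - 9) * (95 - 8)
Step 5: = 87 * 87 = 7569

7569


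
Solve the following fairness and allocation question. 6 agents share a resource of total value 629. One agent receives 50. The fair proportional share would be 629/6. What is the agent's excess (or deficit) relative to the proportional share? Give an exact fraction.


Step 1: Proportional share = 629/6
Step 2: Agent's actual allocation = 50
Step 3: Excess = 50 - 629/6 = -329/6

-329/6


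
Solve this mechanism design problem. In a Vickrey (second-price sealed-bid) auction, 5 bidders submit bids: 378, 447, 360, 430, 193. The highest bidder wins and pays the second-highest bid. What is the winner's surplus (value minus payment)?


Step 1: Sort bids in descending order: 447, 430, 378, 360, 193
Step 2: The winning bid is the highest: 447
Step 3: The payment equals the second-highest bid: 430
Step 4: Surplus = winner's bid - payment = 447 - 430 = 17

17


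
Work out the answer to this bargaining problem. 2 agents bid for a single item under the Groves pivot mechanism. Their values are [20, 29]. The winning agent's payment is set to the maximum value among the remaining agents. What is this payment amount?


Step 1: The efficient winner is agent 1 with value 29
Step 2: Other agents' values: [20]
Step 3: Pivot payment = max(others) = 20
Step 4: The winner pays 20

20


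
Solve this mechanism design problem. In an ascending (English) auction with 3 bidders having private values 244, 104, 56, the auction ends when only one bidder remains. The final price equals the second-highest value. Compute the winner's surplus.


Step 1: Identify the highest value: 244
Step 2: Identify the second-highest value: 104
Step 3: The final price = second-highest value = 104
Step 4: Surplus = 244 - 104 = 140

140


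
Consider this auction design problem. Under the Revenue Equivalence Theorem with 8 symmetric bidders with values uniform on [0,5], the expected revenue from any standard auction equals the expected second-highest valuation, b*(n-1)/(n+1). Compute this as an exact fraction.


Step 1: By Revenue Equivalence, expected revenue = b*(n-1)/(n+1)
Step 2: Substituting n = 8, b = 5
Step 3: Revenue = 5*(8-1)/(8+1) = 5*7/9
Step 4: Revenue = 35/9

35/9


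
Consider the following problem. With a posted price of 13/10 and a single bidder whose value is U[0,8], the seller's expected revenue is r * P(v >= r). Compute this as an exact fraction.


Step 1: Posted price r = 13/10, value support [0,8]
Step 2: P(v >= r) = (8 - 13/10)/8 = 67/80
Step 3: Expected revenue = r * P(v >= r) = 13/10 * 67/80
Step 4: Revenue = 871/800

871/800


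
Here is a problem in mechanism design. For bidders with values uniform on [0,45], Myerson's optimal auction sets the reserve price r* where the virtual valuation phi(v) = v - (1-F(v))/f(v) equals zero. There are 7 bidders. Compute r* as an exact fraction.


Step 1: For U[0,45], F(v) = v/45 and f(v) = 1/45
Step 2: phi(v) = v - (1 - v/45)/(1/45) = v - (45 - v) = 2v - 45
Step 3: Set phi(r*) = 0: 2r* - 45 = 0
Step 4: r* = 45/2 (the number of bidders n = 7 does not enter)

45/2


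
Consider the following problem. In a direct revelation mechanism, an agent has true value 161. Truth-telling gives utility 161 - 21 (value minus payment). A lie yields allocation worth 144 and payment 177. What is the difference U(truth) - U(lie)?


Step 1: U(truth) = value - payment = 161 - 21 = 140
Step 2: U(lie) = allocation - payment = 144 - 177 = -33
Step 3: IC gap = 140 - (-33) = 173

173


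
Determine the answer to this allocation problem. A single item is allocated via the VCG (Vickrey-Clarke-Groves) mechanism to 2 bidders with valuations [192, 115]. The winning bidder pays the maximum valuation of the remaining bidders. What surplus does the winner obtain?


Step 1: The winner is the agent with the highest value: agent 0 with value 192
Step 2: Values of other agents: [115]
Step 3: VCG payment = max of others' values = 115
Step 4: Surplus = 192 - 115 = 77

77


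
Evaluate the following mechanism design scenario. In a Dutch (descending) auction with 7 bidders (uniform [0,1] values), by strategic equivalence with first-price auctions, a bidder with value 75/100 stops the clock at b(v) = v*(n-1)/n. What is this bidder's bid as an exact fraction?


Step 1: Dutch auctions are strategically equivalent to first-price auctions
Step 2: The equilibrium bid is b(v) = v*(n-1)/n
Step 3: b = 3/4 * 6/7
Step 4: b = 9/14

9/14


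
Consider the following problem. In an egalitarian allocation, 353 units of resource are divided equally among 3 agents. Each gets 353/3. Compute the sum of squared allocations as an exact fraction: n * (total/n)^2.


Step 1: Each agent's share = 353/3
Step 2: Square of each share = (353/3)^2 = 124609/9
Step 3: Sum of squares = 3 * 124609/9 = 124609/3

124609/3


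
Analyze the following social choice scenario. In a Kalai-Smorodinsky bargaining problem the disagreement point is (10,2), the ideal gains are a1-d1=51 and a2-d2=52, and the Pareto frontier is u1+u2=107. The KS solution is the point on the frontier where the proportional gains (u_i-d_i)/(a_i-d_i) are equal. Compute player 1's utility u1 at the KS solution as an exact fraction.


Step 1: At the KS point, (u1-d1)/r1 = (u2-d2)/r2 = t and u1+u2 = 107
Step 2: u1 = d1 + r1*t and u2 = d2 + r2*t, so (d1 + r1*t) + (d2 + r2*t) = 107
Step 3: t = (107 - 10 - 2)/(51 + 52) = 95/103
Step 4: u1 = d1 + r1*t = 10 + 51 * 95/103 = 5875/103
Step 5: (Check: u2 = d2 + r2*t = 5146/103; u1+u2 = 5875/103 + 5146/103 = 107, on the frontier.)

5875/103


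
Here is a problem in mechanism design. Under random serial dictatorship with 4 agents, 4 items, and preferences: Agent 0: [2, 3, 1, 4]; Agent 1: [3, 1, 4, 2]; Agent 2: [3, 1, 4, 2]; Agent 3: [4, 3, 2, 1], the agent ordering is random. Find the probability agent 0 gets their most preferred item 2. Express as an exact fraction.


Step 1: Agent 0 wants item 2
Step 2: There are 24 possible orderings of agents
Step 3: In 24 orderings, agent 0 gets item 2
Step 4: Probability = 24/24 = 1

1


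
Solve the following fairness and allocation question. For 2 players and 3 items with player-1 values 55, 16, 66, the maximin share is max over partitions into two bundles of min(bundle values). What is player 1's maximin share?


Step 1: Item values = 55, 16, 66
Step 2: Enumerate all 2-bundle partitions and take the smaller bundle:
  Partition 1: {55} vs {16,66} -> bundles 55, 82; min = 55
  Partition 2: {16} vs {55,66} -> bundles 16, 121; min = 16
  Partition 3: {66} vs {55,16} -> bundles 66, 71; min = 66
Step 3: MMS = max(55, 16, 66) = 66

66


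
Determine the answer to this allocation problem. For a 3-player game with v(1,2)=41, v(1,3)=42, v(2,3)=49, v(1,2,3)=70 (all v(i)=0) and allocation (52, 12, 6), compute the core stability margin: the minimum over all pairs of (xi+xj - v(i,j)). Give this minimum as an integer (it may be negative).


Step 1: Slack for coalition (1,2): x1+x2 - v12 = 64 - 41 = 23
Step 2: Slack for coalition (1,3): x1+x3 - v13 = 58 - 42 = 16
Step 3: Slack for coalition (2,3): x2+x3 - v23 = 18 - 49 = -31
Step 4: Minimum slack = min(23, 16, -31) = -31, attained by (2,3); coalition (2,3) can block (slack < 0), so the allocation is not in the core

-31


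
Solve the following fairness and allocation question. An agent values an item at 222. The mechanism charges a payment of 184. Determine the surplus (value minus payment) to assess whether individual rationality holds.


Step 1: Surplus = value - payment = 222 - 184 = 38
Step 2: IR is satisfied (surplus >= 0)

38


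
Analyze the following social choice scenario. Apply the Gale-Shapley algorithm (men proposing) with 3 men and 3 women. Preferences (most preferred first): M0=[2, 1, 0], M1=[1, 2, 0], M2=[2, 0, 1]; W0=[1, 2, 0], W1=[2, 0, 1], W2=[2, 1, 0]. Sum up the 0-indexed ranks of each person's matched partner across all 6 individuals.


Step 1: Run Gale-Shapley (men propose, women hold best offer):
  M0 proposes to W2; she accepts
  M1 proposes to W1; she accepts
  M2 proposes to W2; she switches from M0
  M0 proposes to W1; she switches from M1
  M1 proposes to W2; rejected
  M1 proposes to W0; she accepts
Step 2: Final matching: W0-M1, W1-M0, W2-M2
Step 3: 0-indexed ranks (man's rank of his match, then woman's): 2 + 0 + 1 + 1 + 0 + 0
Step 4: Total rank sum = 4

4


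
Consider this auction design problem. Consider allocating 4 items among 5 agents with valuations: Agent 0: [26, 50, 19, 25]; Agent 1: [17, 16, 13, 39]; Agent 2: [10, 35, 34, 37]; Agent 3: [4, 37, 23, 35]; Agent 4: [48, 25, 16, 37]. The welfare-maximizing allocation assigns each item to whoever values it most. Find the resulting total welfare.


Step 1: For each item, find the maximum value among all agents.
Step 2: Item 0 -> Agent 4 (value 48)
Step 3: Item 1 -> Agent 0 (value 50)
Step 4: Item 2 -> Agent 2 (value 34)
Step 5: Item 3 -> Agent 1 (value 39)
Step 6: Total welfare = 48 + 50 + 34 + 39 = 171

171


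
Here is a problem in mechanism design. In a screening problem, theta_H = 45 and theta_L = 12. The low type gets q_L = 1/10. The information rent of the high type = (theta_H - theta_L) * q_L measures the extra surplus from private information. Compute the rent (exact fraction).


Step 1: theta_H - theta_L = 45 - 12 = 33
Step 2: Information rent = (theta_H - theta_L) * q_L
Step 3: = 33 * 1/10
Step 4: = 33/10

33/10


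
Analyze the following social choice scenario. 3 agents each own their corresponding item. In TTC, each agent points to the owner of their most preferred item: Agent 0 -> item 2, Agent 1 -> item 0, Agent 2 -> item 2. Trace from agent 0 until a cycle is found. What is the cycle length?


Step 1: Trace the pointer graph from agent 0: 0 -> 2 -> 2
Step 2: A cycle is detected when we revisit agent 2
Step 3: The cycle is: 2 -> 2
Step 4: Cycle length = 1

1


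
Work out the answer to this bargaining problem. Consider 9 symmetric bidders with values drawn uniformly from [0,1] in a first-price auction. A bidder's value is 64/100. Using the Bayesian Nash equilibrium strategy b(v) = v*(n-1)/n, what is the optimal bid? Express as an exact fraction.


Step 1: The symmetric BNE bidding function is b(v) = v * (n-1) / n
Step 2: Substitute v = 16/25 and n = 9
Step 3: b = 16/25 * 8/9
Step 4: b = 128/225

128/225


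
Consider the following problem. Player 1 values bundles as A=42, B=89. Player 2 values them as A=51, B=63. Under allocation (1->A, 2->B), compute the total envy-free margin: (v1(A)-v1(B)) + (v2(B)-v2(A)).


Step 1: Player 1's margin = v1(A) - v1(B) = 42 - 89 = -47
Step 2: Player 2's margin = v2(B) - v2(A) = 63 - 51 = 12
Step 3: Total margin = -47 + 12 = -35

-35


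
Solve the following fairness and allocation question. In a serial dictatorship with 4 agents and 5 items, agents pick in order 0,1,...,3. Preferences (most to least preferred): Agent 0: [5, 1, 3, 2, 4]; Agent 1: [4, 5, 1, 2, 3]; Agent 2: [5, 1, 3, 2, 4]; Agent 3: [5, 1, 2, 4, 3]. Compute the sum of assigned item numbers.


Step 1: Agent 0 picks item 5
Step 2: Agent 1 picks item 4
Step 3: Agent 2 picks item 1
Step 4: Agent 3 picks item 2
Step 5: Sum = 5 + 4 + 1 + 2 = 12

12


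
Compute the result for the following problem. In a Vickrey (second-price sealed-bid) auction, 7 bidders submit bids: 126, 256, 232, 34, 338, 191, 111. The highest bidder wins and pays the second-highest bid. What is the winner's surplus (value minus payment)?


Step 1: Sort bids in descending order: 338, 256, 232, 191, 126, 111, 34
Step 2: The winning bid is the highest: 338
Step 3: The payment equals the second-highest bid: 256
Step 4: Surplus = winner's bid - payment = 338 - 256 = 82

82


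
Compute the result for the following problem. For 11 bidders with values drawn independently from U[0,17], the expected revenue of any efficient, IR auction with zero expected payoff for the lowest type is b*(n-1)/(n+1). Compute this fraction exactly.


Step 1: By Revenue Equivalence, expected revenue = b*(n-1)/(n+1)
Step 2: Substituting n = 11, b = 17
Step 3: Revenue = 17*(11-1)/(11+1) = 17*10/12
Step 4: Revenue = 170/12 = 85/6

85/6


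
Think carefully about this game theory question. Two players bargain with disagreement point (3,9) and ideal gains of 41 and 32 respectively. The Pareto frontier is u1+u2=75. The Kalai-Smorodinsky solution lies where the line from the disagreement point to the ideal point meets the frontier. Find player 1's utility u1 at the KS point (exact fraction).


Step 1: At the KS point, (u1-d1)/r1 = (u2-d2)/r2 = t and u1+u2 = 75
Step 2: u1 = d1 + r1*t and u2 = d2 + r2*t, so (d1 + r1*t) + (d2 + r2*t) = 75
Step 3: t = (75 - 3 - 9)/(41 + 32) = 63/73
Step 4: u1 = d1 + r1*t = 3 + 41 * 63/73 = 2802/73
Step 5: (Check: u2 = d2 + r2*t = 2673/73; u1+u2 = 2802/73 + 2673/73 = 75, on the frontier.)

2802/73


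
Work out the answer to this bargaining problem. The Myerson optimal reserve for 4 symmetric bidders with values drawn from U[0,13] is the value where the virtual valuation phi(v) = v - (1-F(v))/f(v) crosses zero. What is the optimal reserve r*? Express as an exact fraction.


Step 1: For U[0,13], F(v) = v/13 and f(v) = 1/13
Step 2: phi(v) = v - (1 - v/13)/(1/13) = v - (13 - v) = 2v - 13
Step 3: Set phi(r*) = 0: 2r* - 13 = 0
Step 4: r* = 13/2 (the number of bidders n = 4 does not enter)

13/2


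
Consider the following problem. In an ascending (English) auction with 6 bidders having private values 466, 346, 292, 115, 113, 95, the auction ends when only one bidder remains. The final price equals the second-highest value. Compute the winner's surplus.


Step 1: Identify the highest value: 466
Step 2: Identify the second-highest value: 346
Step 3: The final price = second-highest value = 346
Step 4: Surplus = 466 - 346 = 120

120
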